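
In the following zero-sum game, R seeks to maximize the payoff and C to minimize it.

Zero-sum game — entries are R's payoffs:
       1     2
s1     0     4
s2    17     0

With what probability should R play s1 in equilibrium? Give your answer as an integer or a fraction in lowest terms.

17/21

Row minima are 0 and 0, so R's maximin is 0; column maxima are 17 and 4, so C's minimax is 4. These differ, so the equilibrium is in mixed strategies.
Let R play s1 with probability p. C is indifferent when 17(1−p) = 4p, giving p = 17/21.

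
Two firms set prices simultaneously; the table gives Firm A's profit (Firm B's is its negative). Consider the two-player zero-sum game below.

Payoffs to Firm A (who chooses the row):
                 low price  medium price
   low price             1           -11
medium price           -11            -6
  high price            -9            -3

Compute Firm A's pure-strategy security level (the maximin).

The worst-case payoff for each row is low price: -11, medium price: -11, high price: -9.
The best of these is -9.

-9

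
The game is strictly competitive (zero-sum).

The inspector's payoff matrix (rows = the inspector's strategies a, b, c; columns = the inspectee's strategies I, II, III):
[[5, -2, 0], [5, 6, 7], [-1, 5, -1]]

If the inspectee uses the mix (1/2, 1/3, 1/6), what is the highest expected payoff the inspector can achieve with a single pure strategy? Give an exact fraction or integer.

17/3

a: (5)·(1/2) + (-2)·(1/3) + (0)·(1/6) = 11/6.
b: (5)·(1/2) + (6)·(1/3) + (7)·(1/6) = 17/3.
c: (-1)·(1/2) + (5)·(1/3) + (-1)·(1/6) = 1.
The best pure response is b with expected payoff 17/3.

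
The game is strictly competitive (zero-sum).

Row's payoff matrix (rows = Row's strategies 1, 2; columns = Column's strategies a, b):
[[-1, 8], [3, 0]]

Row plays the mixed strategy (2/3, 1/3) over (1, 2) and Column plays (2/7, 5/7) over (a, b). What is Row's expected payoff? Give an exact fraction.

Against (2/7, 5/7), each row's expected payoff is 1: 38/7; 2: 6/7.
Taking the (2/3, 1/3)-weighted average: (2/3)·(38/7) + (1/3)·(6/7) = 82/21.

82/21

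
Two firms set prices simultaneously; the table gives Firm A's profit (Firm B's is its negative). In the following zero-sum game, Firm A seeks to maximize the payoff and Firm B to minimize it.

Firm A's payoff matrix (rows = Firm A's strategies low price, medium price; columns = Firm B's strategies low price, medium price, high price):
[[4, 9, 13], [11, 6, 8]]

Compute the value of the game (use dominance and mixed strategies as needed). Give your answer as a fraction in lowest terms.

15/2

Column high price is strictly dominated by medium price for Firm B (it gives Firm A more in every row).
The remaining 2×2 game on (low price, medium price) × (low price, medium price) has no saddle point. Let Firm A play low price with probability p; indifference gives 4p + 11(1−p) = 9p + 6(1−p), so p = 1/2.
Similarly Firm B's optimal q on low price is 3/10, and the value is 4·(3/10) + (9)·(7/10) = 15/2.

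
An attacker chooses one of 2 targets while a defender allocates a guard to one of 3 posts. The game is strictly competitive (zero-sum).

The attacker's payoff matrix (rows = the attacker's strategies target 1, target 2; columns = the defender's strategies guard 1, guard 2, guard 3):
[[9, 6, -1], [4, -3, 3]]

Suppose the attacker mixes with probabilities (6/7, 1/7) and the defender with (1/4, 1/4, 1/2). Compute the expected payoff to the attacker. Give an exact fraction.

Against (1/4, 1/4, 1/2), each row's expected payoff is target 1: 13/4; target 2: 7/4.
Taking the (6/7, 1/7)-weighted average: (6/7)·(13/4) + (1/7)·(7/4) = 85/28.

85/28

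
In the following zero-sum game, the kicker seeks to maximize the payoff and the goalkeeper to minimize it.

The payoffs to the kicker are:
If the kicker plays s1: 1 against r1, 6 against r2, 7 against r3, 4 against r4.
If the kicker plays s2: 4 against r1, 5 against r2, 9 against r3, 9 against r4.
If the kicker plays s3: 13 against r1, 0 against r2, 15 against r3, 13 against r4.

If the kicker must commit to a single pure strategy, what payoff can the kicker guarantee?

4

The worst-case payoff for each row is s1: 1, s2: 4, s3: 0.
The best of these is 4.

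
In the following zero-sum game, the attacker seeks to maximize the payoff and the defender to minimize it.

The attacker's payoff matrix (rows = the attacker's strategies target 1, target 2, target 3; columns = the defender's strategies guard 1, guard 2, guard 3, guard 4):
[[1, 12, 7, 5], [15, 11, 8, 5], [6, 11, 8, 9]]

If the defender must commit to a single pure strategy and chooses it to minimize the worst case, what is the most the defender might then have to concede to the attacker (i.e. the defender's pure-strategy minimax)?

The worst case (largest entry) in each column is guard 1: 15, guard 2: 12, guard 3: 8, guard 4: 9.
The best (smallest) of these is 8.

8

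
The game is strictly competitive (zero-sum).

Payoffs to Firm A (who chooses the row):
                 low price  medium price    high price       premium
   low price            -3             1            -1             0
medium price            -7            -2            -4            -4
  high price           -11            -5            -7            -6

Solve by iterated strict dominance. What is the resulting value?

-3

Row medium price is strictly dominated by row low price (-3>-7, 1>-2, -1>-4, 0>-4); eliminate medium price.
Row high price is strictly dominated by row low price (-3>-11, 1>-5, -1>-7, 0>-6); eliminate high price.
Column premium is strictly dominated by low price for Firm B (-3<0); eliminate premium.
Column medium price is strictly dominated by low price for Firm B (-3<1); eliminate medium price.
Column high price is strictly dominated by low price for Firm B (-3<-1); eliminate high price.
Only (low price, low price) remains, with payoff -3.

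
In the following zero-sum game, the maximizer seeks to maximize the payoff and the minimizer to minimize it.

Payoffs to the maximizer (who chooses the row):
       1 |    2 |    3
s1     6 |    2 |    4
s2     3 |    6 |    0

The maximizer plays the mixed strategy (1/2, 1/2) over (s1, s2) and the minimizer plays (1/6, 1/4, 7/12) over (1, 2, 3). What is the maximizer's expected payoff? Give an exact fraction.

35/12

Against (1/6, 1/4, 7/12), each row's expected payoff is s1: 23/6; s2: 2.
Taking the (1/2, 1/2)-weighted average: (1/2)·(23/6) + (1/2)·(2) = 35/12.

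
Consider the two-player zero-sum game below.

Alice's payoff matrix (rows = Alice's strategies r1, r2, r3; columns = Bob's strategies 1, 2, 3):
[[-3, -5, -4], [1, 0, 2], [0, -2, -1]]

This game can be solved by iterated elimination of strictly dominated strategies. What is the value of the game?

0

Column 1 is strictly dominated by 2 for Bob (-5<-3, 0<1, -2<0); eliminate 1.
Column 3 is strictly dominated by 2 for Bob (-5<-4, 0<2, -2<-1); eliminate 3.
Row r3 is strictly dominated by row r2 (0>-2); eliminate r3.
Row r1 is strictly dominated by row r2 (0>-5); eliminate r1.
Only (r2, 2) remains, with payoff 0.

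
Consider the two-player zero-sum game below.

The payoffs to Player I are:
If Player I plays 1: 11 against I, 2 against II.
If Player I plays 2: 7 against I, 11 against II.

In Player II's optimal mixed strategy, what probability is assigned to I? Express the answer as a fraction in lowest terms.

9/13

Row minima are 2 and 7, so Player I's maximin is 7; column maxima are 11 and 11, so Player II's minimax is 11. These differ, so the equilibrium is in mixed strategies.
Let Player II play I with probability q. Player I is indifferent when 11q + 2(1−q) = 7q + 11(1−q), giving q = 9/13.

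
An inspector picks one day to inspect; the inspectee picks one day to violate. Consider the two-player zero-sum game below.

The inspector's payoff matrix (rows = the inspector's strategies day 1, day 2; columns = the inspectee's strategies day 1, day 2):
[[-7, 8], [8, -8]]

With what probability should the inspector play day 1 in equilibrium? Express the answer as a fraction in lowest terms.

16/31

Row minima are -7 and -8, so the inspector's maximin is -7; column maxima are 8 and 8, so the inspectee's minimax is 8. These differ, so the equilibrium is in mixed strategies.
Let the inspector play day 1 with probability p. The inspectee is indifferent when −7p + 8(1−p) = 8p − 8(1−p), giving p = 16/31.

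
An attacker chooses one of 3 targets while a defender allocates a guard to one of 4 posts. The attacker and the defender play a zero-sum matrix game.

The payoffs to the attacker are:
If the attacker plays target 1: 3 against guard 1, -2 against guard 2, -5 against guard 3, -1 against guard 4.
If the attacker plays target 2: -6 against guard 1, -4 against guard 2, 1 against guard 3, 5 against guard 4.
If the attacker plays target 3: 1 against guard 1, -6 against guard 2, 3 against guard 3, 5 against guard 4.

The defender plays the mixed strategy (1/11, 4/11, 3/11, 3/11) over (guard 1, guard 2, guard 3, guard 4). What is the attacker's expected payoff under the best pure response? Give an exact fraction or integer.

target 1: (3)·(1/11) + (-2)·(4/11) + (-5)·(3/11) + (-1)·(3/11) = -23/11.
target 2: (-6)·(1/11) + (-4)·(4/11) + (1)·(3/11) + (5)·(3/11) = -4/11.
target 3: (1)·(1/11) + (-6)·(4/11) + (3)·(3/11) + (5)·(3/11) = 1/11.
The best pure response is target 3 with expected payoff 1/11.

1/11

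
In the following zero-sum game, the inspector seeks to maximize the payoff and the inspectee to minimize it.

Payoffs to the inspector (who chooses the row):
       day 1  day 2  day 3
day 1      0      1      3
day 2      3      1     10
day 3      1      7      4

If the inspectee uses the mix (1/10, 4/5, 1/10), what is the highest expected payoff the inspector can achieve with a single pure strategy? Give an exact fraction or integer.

61/10

day 1: (0)·(1/10) + (1)·(4/5) + (3)·(1/10) = 11/10.
day 2: (3)·(1/10) + (1)·(4/5) + (10)·(1/10) = 21/10.
day 3: (1)·(1/10) + (7)·(4/5) + (4)·(1/10) = 61/10.
The best pure response is day 3 with expected payoff 61/10.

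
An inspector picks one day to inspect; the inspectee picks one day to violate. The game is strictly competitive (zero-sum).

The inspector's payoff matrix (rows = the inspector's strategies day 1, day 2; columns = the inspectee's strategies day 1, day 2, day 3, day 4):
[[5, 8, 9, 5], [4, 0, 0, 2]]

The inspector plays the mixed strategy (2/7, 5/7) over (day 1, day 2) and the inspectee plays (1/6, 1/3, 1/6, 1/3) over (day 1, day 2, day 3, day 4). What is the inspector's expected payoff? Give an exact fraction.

Against (1/6, 1/3, 1/6, 1/3), each row's expected payoff is day 1: 20/3; day 2: 4/3.
Taking the (2/7, 5/7)-weighted average: (2/7)·(20/3) + (5/7)·(4/3) = 20/7.

20/7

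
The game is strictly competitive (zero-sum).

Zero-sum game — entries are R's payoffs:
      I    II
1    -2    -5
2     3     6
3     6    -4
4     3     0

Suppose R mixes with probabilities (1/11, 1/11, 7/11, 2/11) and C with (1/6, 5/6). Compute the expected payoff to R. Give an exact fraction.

-43/33

Against (1/6, 5/6), each row's expected payoff is 1: -9/2; 2: 11/2; 3: -7/3; 4: 1/2.
Taking the (1/11, 1/11, 7/11, 2/11)-weighted average: (1/11)·(-9/2) + (1/11)·(11/2) + (7/11)·(-7/3) + (2/11)·(1/2) = -43/33.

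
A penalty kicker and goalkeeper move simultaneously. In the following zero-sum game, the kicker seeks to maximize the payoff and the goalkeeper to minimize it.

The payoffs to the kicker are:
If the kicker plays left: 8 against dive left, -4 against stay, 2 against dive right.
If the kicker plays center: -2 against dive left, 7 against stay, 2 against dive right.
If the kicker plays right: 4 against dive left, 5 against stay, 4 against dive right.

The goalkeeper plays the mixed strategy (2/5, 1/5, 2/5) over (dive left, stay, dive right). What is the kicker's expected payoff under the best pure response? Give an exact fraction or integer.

21/5

left: (8)·(2/5) + (-4)·(1/5) + (2)·(2/5) = 16/5.
center: (-2)·(2/5) + (7)·(1/5) + (2)·(2/5) = 7/5.
right: (4)·(2/5) + (5)·(1/5) + (4)·(2/5) = 21/5.
The best pure response is right with expected payoff 21/5.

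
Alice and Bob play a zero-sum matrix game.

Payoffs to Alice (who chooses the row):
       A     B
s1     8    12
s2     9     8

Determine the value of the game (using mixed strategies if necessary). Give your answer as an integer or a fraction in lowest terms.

44/5

Row minima are 8 and 8, so Alice's maximin is 8; column maxima are 9 and 12, so Bob's minimax is 9. These differ, so the equilibrium is in mixed strategies.
Let Alice play s1 with probability p. Bob is indifferent when 8p + 9(1−p) = 12p + 8(1−p), giving p = 1/5.
Let Bob play A with probability q. Alice is indifferent when 8q + 12(1−q) = 9q + 8(1−q), giving q = 4/5.
The value is 8·(4/5) + (12)·(1/5) = 44/5.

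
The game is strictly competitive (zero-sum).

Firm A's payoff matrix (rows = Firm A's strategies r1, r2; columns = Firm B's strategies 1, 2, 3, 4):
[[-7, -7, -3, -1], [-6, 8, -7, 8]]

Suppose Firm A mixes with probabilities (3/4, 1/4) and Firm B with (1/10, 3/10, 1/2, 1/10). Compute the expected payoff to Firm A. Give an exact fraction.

-141/40

Against (1/10, 3/10, 1/2, 1/10), each row's expected payoff is r1: -22/5; r2: -9/10.
Taking the (3/4, 1/4)-weighted average: (3/4)·(-22/5) + (1/4)·(-9/10) = -141/40.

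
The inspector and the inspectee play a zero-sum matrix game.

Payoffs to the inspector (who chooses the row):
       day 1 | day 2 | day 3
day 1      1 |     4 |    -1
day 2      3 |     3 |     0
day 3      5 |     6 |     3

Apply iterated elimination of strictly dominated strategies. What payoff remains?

3

Column day 2 is strictly dominated by day 3 for the inspectee (-1<4, 0<3, 3<6); eliminate day 2.
Row day 2 is strictly dominated by row day 3 (5>3, 3>0); eliminate day 2.
Row day 1 is strictly dominated by row day 3 (5>1, 3>-1); eliminate day 1.
Column day 1 is strictly dominated by day 3 for the inspectee (3<5); eliminate day 1.
Only (day 3, day 3) remains, with payoff 3.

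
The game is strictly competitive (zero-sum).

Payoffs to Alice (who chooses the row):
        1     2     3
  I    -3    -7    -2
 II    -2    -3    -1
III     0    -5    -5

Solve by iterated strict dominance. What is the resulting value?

-3

Column 1 is strictly dominated by 2 for Bob (-7<-3, -3<-2, -5<0); eliminate 1.
Row III is strictly dominated by row II (-3>-5, -1>-5); eliminate III.
Column 3 is strictly dominated by 2 for Bob (-7<-2, -3<-1); eliminate 3.
Row I is strictly dominated by row II (-3>-7); eliminate I.
Only (II, 2) remains, with payoff -3.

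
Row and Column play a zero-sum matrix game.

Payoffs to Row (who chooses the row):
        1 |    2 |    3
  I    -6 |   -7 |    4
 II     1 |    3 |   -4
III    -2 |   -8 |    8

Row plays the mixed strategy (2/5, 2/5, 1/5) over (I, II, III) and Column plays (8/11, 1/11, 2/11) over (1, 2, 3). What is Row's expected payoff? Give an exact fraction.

Against (8/11, 1/11, 2/11), each row's expected payoff is I: -47/11; II: 3/11; III: -8/11.
Taking the (2/5, 2/5, 1/5)-weighted average: (2/5)·(-47/11) + (2/5)·(3/11) + (1/5)·(-8/11) = -96/55.

-96/55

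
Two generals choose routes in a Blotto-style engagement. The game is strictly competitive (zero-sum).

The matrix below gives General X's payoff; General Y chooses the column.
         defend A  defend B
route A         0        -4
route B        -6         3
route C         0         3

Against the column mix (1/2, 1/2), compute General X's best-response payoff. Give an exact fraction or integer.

route A: (0)·(1/2) + (-4)·(1/2) = -2.
route B: (-6)·(1/2) + (3)·(1/2) = -3/2.
route C: (0)·(1/2) + (3)·(1/2) = 3/2.
The best pure response is route C with expected payoff 3/2.

3/2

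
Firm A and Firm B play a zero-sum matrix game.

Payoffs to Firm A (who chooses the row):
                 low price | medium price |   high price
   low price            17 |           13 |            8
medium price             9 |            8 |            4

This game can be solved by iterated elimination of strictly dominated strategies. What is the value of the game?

8

Column low price is strictly dominated by medium price for Firm B (13<17, 8<9); eliminate low price.
Row medium price is strictly dominated by row low price (13>8, 8>4); eliminate medium price.
Column medium price is strictly dominated by high price for Firm B (8<13); eliminate medium price.
Only (low price, high price) remains, with payoff 8.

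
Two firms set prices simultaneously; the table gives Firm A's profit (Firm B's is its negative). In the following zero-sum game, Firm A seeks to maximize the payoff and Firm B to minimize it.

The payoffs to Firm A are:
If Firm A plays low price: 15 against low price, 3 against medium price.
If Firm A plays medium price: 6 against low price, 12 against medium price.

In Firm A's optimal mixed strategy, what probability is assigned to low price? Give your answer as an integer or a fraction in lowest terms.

Row minima are 3 and 6, so Firm A's maximin is 6; column maxima are 15 and 12, so Firm B's minimax is 12. These differ, so the equilibrium is in mixed strategies.
Let Firm A play low price with probability p. Firm B is indifferent when 15p + 6(1−p) = 3p + 12(1−p), giving p = 1/3.

1/3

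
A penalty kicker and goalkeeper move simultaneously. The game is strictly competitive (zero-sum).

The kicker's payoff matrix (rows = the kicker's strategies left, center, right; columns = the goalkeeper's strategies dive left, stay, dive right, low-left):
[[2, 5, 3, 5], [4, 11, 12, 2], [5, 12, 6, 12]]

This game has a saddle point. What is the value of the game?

Row minima: 2, 2, 5 → the kicker's maximin is 5.
Column maxima: 5, 12, 12, 12 → the goalkeeper's minimax is 5.
They coincide at (right, dive left), so the value is 5.

5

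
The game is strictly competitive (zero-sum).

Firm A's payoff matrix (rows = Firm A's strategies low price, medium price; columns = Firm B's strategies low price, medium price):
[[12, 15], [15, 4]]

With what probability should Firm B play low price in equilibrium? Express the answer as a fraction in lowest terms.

Row minima are 12 and 4, so Firm A's maximin is 12; column maxima are 15 and 15, so Firm B's minimax is 15. These differ, so the equilibrium is in mixed strategies.
Let Firm B play low price with probability q. Firm A is indifferent when 12q + 15(1−q) = 15q + 4(1−q), giving q = 11/14.

11/14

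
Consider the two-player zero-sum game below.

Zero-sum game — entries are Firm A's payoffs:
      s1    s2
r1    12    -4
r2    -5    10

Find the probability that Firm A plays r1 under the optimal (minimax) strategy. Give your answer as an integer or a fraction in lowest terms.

15/31

Row minima are -4 and -5, so Firm A's maximin is -4; column maxima are 12 and 10, so Firm B's minimax is 10. These differ, so the equilibrium is in mixed strategies.
Let Firm A play r1 with probability p. Firm B is indifferent when 12p − 5(1−p) = −4p + 10(1−p), giving p = 15/31.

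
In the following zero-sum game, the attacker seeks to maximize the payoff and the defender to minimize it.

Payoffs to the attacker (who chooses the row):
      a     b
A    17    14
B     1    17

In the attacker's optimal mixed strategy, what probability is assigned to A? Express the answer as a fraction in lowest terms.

Row minima are 14 and 1, so the attacker's maximin is 14; column maxima are 17 and 17, so the defender's minimax is 17. These differ, so the equilibrium is in mixed strategies.
Let the attacker play A with probability p. The defender is indifferent when 17p + (1−p) = 14p + 17(1−p), giving p = 16/19.

16/19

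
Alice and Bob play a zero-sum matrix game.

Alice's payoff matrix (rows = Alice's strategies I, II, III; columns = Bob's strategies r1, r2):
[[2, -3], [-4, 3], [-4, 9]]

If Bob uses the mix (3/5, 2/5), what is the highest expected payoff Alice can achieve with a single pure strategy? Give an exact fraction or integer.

I: (2)·(3/5) + (-3)·(2/5) = 0.
II: (-4)·(3/5) + (3)·(2/5) = -6/5.
III: (-4)·(3/5) + (9)·(2/5) = 6/5.
The best pure response is III with expected payoff 6/5.

6/5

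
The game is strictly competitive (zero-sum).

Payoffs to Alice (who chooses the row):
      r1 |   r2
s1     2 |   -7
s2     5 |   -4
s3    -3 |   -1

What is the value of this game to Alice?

-17/11

Row s1 is strictly dominated by row s2, so Alice never plays it.
The remaining 2×2 game on (s2, s3) × (r1, r2) has no saddle point. Let Alice play s2 with probability p; indifference gives 5p − 3(1−p) = −4p − (1−p), so p = 2/11.
Similarly Bob's optimal q on r1 is 3/11, and the value is 5·(3/11) + (-4)·(8/11) = -17/11.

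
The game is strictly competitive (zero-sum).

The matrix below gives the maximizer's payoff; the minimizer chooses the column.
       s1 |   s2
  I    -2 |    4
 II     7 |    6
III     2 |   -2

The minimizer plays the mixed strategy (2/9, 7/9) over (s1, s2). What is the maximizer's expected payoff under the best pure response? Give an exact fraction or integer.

56/9

I: (-2)·(2/9) + (4)·(7/9) = 8/3.
II: (7)·(2/9) + (6)·(7/9) = 56/9.
III: (2)·(2/9) + (-2)·(7/9) = -10/9.
The best pure response is II with expected payoff 56/9.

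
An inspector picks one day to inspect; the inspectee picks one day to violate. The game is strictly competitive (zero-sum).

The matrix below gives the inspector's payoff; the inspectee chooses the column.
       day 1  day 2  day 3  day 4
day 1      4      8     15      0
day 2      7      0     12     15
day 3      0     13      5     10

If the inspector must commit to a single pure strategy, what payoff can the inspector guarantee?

0

The worst-case payoff for each row is day 1: 0, day 2: 0, day 3: 0.
The best of these is 0.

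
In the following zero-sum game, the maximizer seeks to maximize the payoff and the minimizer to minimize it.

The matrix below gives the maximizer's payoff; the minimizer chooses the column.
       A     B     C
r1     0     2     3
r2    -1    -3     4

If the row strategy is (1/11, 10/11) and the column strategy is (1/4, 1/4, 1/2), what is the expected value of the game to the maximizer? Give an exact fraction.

Against (1/4, 1/4, 1/2), each row's expected payoff is r1: 2; r2: 1.
Taking the (1/11, 10/11)-weighted average: (1/11)·(2) + (10/11)·(1) = 12/11.

12/11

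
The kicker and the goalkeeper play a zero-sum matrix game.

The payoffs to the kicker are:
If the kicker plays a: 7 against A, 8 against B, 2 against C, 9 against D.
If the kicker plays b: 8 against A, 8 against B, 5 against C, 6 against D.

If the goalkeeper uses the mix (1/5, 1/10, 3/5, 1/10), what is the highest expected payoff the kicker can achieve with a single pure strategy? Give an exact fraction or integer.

a: (7)·(1/5) + (8)·(1/10) + (2)·(3/5) + (9)·(1/10) = 43/10.
b: (8)·(1/5) + (8)·(1/10) + (5)·(3/5) + (6)·(1/10) = 6.
The best pure response is b with expected payoff 6.

6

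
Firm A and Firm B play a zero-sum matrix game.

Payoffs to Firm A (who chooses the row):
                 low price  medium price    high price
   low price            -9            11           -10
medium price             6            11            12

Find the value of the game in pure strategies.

Row minima: -10, 6 → Firm A's maximin is 6.
Column maxima: 6, 11, 12 → Firm B's minimax is 6.
They coincide at (medium price, low price), so the value is 6.

6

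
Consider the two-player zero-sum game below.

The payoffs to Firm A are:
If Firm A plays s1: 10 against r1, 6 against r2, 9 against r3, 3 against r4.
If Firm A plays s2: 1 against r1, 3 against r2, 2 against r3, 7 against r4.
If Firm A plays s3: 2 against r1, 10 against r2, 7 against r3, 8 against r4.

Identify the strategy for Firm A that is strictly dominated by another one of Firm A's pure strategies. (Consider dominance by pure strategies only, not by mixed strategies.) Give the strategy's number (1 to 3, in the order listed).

Compare s2 with s3: 2 > 1, 10 > 3, 7 > 2, 8 > 7.
So s3 strictly dominates s2 for Firm A; s2 is strictly dominated.

2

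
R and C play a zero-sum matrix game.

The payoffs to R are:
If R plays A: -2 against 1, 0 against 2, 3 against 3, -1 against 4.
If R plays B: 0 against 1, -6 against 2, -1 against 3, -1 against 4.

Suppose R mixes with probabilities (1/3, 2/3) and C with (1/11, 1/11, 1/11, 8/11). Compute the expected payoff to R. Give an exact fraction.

-37/33

Against (1/11, 1/11, 1/11, 8/11), each row's expected payoff is A: -7/11; B: -15/11.
Taking the (1/3, 2/3)-weighted average: (1/3)·(-7/11) + (2/3)·(-15/11) = -37/33.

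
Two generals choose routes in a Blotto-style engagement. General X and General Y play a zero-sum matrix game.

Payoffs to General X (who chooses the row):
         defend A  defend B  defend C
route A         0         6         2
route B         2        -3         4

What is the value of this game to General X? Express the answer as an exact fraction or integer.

12/11

Column defend C is strictly dominated by defend A for General Y (it gives General X more in every row).
The remaining 2×2 game on (route A, route B) × (defend A, defend B) has no saddle point. Let General X play route A with probability p; indifference gives 2(1−p) = 6p − 3(1−p), so p = 5/11.
Similarly General Y's optimal q on defend A is 9/11, and the value is 0·(9/11) + (6)·(2/11) = 12/11.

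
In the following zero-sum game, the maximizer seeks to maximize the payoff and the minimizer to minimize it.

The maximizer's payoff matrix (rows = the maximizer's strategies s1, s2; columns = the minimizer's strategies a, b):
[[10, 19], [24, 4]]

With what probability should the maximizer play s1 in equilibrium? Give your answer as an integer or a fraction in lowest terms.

20/29

Row minima are 10 and 4, so the maximizer's maximin is 10; column maxima are 24 and 19, so the minimizer's minimax is 19. These differ, so the equilibrium is in mixed strategies.
Let the maximizer play s1 with probability p. The minimizer is indifferent when 10p + 24(1−p) = 19p + 4(1−p), giving p = 20/29.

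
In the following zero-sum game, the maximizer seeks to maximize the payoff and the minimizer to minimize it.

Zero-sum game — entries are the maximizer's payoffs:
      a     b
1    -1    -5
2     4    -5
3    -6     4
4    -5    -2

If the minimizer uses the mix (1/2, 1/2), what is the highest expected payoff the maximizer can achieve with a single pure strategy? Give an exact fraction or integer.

1: (-1)·(1/2) + (-5)·(1/2) = -3.
2: (4)·(1/2) + (-5)·(1/2) = -1/2.
3: (-6)·(1/2) + (4)·(1/2) = -1.
4: (-5)·(1/2) + (-2)·(1/2) = -7/2.
The best pure response is 2 with expected payoff -1/2.

-1/2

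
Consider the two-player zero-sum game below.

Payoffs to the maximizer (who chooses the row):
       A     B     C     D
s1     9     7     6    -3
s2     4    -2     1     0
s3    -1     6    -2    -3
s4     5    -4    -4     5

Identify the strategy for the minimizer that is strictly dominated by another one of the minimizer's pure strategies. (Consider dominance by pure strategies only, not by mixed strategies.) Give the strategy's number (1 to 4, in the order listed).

The minimizer prefers columns that give the maximizer less. Compare A with C: 6 < 9, 1 < 4, -2 < -1, -4 < 5.
So C strictly dominates A for the minimizer; A is strictly dominated.

1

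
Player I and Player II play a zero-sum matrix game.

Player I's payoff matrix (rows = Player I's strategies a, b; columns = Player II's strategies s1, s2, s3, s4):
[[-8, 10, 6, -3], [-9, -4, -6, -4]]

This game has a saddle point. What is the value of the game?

Row minima: -8, -9 → Player I's maximin is -8.
Column maxima: -8, 10, 6, -3 → Player II's minimax is -8.
They coincide at (a, s1), so the value is -8.

-8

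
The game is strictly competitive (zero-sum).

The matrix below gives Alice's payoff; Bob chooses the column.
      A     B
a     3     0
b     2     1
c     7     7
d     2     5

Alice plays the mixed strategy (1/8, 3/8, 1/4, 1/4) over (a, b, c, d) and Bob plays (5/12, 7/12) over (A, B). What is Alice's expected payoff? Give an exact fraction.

Against (5/12, 7/12), each row's expected payoff is a: 5/4; b: 17/12; c: 7; d: 15/4.
Taking the (1/8, 3/8, 1/4, 1/4)-weighted average: (1/8)·(5/4) + (3/8)·(17/12) + (1/4)·(7) + (1/4)·(15/4) = 27/8.

27/8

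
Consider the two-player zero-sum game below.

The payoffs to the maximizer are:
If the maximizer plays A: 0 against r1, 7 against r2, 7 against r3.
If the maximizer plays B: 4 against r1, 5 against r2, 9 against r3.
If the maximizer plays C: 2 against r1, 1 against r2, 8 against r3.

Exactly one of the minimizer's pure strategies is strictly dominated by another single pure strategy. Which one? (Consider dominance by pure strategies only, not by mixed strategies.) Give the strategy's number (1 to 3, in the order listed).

3

The minimizer prefers columns that give the maximizer less. Compare r3 with r1: 0 < 7, 4 < 9, 2 < 8.
So r1 strictly dominates r3 for the minimizer; r3 is strictly dominated.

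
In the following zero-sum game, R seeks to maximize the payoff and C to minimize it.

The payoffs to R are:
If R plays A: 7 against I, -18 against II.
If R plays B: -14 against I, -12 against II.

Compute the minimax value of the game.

-112/9

Row minima are -18 and -14, so R's maximin is -14; column maxima are 7 and -12, so C's minimax is -12. These differ, so the equilibrium is in mixed strategies.
Let R play A with probability p. C is indifferent when 7p − 14(1−p) = −18p − 12(1−p), giving p = 2/27.
Let C play I with probability q. R is indifferent when 7q − 18(1−q) = −14q − 12(1−q), giving q = 2/9.
The value is 7·(2/9) + (-18)·(7/9) = -112/9.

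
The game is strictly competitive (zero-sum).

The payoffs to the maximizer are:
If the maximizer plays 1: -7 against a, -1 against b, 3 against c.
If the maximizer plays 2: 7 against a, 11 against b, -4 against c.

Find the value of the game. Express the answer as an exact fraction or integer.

-1/3

Column b is strictly dominated by a for the minimizer (it gives the maximizer more in every row).
The remaining 2×2 game on (1, 2) × (a, c) has no saddle point. Let the maximizer play 1 with probability p; indifference gives −7p + 7(1−p) = 3p − 4(1−p), so p = 11/21.
Similarly the minimizer's optimal q on a is 1/3, and the value is -7·(1/3) + (3)·(2/3) = -1/3.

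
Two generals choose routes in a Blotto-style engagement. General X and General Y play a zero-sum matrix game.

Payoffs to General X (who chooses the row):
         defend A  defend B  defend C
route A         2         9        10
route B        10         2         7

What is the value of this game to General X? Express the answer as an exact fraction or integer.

Column defend C is strictly dominated by defend B for General Y (it gives General X more in every row).
The remaining 2×2 game on (route A, route B) × (defend A, defend B) has no saddle point. Let General X play route A with probability p; indifference gives 2p + 10(1−p) = 9p + 2(1−p), so p = 8/15.
Similarly General Y's optimal q on defend A is 7/15, and the value is 2·(7/15) + (9)·(8/15) = 86/15.

86/15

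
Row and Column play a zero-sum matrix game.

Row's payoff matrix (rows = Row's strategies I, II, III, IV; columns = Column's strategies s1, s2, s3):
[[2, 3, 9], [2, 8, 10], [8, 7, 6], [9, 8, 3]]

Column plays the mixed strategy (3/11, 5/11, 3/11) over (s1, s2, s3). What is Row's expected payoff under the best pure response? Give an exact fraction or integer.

7

I: (2)·(3/11) + (3)·(5/11) + (9)·(3/11) = 48/11.
II: (2)·(3/11) + (8)·(5/11) + (10)·(3/11) = 76/11.
III: (8)·(3/11) + (7)·(5/11) + (6)·(3/11) = 7.
IV: (9)·(3/11) + (8)·(5/11) + (3)·(3/11) = 76/11.
The best pure response is III with expected payoff 7.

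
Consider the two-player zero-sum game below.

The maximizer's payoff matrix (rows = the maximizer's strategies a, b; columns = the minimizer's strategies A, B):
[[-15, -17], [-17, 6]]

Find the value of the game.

Row minima are -17 and -17, so the maximizer's maximin is -17; column maxima are -15 and 6, so the minimizer's minimax is -15. These differ, so the equilibrium is in mixed strategies.
Let the maximizer play a with probability p. The minimizer is indifferent when −15p − 17(1−p) = −17p + 6(1−p), giving p = 23/25.
Let the minimizer play A with probability q. The maximizer is indifferent when −15q − 17(1−q) = −17q + 6(1−q), giving q = 23/25.
The value is -15·(23/25) + (-17)·(2/25) = -379/25.

-379/25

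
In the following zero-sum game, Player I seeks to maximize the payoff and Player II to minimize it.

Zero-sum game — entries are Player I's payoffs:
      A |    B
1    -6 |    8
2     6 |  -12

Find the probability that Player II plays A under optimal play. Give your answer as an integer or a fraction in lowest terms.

Row minima are -6 and -12, so Player I's maximin is -6; column maxima are 6 and 8, so Player II's minimax is 6. These differ, so the equilibrium is in mixed strategies.
Let Player II play A with probability q. Player I is indifferent when −6q + 8(1−q) = 6q − 12(1−q), giving q = 5/8.

5/8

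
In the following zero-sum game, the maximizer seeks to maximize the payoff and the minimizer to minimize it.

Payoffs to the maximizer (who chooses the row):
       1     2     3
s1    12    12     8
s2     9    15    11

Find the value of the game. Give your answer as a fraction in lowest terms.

Column 2 is strictly dominated by 3 for the minimizer (it gives the maximizer more in every row).
The remaining 2×2 game on (s1, s2) × (1, 3) has no saddle point. Let the maximizer play s1 with probability p; indifference gives 12p + 9(1−p) = 8p + 11(1−p), so p = 1/3.
Similarly the minimizer's optimal q on 1 is 1/2, and the value is 12·(1/2) + (8)·(1/2) = 10.

10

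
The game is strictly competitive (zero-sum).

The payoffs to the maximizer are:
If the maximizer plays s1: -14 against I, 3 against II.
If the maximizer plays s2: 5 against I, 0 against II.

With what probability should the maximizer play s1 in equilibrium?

Row minima are -14 and 0, so the maximizer's maximin is 0; column maxima are 5 and 3, so the minimizer's minimax is 3. These differ, so the equilibrium is in mixed strategies.
Let the maximizer play s1 with probability p. The minimizer is indifferent when −14p + 5(1−p) = 3p, giving p = 5/22.

5/22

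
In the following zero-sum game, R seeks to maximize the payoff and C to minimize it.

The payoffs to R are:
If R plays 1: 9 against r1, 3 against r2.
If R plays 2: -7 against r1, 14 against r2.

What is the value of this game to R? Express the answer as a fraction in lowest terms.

49/9

Row minima are 3 and -7, so R's maximin is 3; column maxima are 9 and 14, so C's minimax is 9. These differ, so the equilibrium is in mixed strategies.
Let R play 1 with probability p. C is indifferent when 9p − 7(1−p) = 3p + 14(1−p), giving p = 7/9.
Let C play r1 with probability q. R is indifferent when 9q + 3(1−q) = −7q + 14(1−q), giving q = 11/27.
The value is 9·(11/27) + (3)·(16/27) = 49/9.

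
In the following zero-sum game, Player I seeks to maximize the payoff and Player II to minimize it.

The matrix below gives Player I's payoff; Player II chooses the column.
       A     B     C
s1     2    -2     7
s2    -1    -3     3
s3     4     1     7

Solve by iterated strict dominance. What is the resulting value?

1

Row s2 is strictly dominated by row s1 (2>-1, -2>-3, 7>3); eliminate s2.
Column A is strictly dominated by B for Player II (-2<2, 1<4); eliminate A.
Column C is strictly dominated by B for Player II (-2<7, 1<7); eliminate C.
Row s1 is strictly dominated by row s3 (1>-2); eliminate s1.
Only (s3, B) remains, with payoff 1.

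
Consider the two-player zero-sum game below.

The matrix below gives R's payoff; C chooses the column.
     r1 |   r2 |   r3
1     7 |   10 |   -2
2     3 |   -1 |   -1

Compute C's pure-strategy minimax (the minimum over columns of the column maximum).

The worst case (largest entry) in each column is r1: 7, r2: 10, r3: -1.
The best (smallest) of these is -1.

-1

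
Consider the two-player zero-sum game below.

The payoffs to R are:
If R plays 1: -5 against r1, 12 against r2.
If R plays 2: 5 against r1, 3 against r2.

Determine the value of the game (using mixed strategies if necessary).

Row minima are -5 and 3, so R's maximin is 3; column maxima are 5 and 12, so C's minimax is 5. These differ, so the equilibrium is in mixed strategies.
Let R play 1 with probability p. C is indifferent when −5p + 5(1−p) = 12p + 3(1−p), giving p = 2/19.
Let C play r1 with probability q. R is indifferent when −5q + 12(1−q) = 5q + 3(1−q), giving q = 9/19.
The value is -5·(9/19) + (12)·(10/19) = 75/19.

75/19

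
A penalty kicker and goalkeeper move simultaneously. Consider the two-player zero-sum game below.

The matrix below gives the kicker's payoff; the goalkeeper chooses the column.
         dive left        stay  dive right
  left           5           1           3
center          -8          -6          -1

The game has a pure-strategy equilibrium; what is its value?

Row minima: 1, -8 → the kicker's maximin is 1.
Column maxima: 5, 1, 3 → the goalkeeper's minimax is 1.
They coincide at (left, stay), so the value is 1.

1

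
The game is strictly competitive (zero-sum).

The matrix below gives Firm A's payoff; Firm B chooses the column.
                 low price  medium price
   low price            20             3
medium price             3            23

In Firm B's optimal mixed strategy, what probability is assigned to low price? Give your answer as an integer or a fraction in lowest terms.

20/37

Row minima are 3 and 3, so Firm A's maximin is 3; column maxima are 20 and 23, so Firm B's minimax is 20. These differ, so the equilibrium is in mixed strategies.
Let Firm B play low price with probability q. Firm A is indifferent when 20q + 3(1−q) = 3q + 23(1−q), giving q = 20/37.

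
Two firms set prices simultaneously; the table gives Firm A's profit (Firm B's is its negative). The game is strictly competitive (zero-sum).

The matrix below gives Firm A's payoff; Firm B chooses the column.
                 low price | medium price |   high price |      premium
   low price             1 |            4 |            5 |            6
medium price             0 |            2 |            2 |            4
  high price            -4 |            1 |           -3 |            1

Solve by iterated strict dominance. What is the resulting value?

Row high price is strictly dominated by row low price (1>-4, 4>1, 5>-3, 6>1); eliminate high price.
Column medium price is strictly dominated by low price for Firm B (1<4, 0<2); eliminate medium price.
Column high price is strictly dominated by low price for Firm B (1<5, 0<2); eliminate high price.
Column premium is strictly dominated by low price for Firm B (1<6, 0<4); eliminate premium.
Row medium price is strictly dominated by row low price (1>0); eliminate medium price.
Only (low price, low price) remains, with payoff 1.

1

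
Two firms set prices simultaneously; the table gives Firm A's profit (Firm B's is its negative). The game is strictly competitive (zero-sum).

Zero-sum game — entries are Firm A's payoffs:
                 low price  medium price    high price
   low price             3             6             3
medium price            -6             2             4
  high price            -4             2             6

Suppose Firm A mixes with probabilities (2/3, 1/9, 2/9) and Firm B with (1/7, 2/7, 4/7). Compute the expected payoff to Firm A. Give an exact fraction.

Against (1/7, 2/7, 4/7), each row's expected payoff is low price: 27/7; medium price: 2; high price: 24/7.
Taking the (2/3, 1/9, 2/9)-weighted average: (2/3)·(27/7) + (1/9)·(2) + (2/9)·(24/7) = 32/9.

32/9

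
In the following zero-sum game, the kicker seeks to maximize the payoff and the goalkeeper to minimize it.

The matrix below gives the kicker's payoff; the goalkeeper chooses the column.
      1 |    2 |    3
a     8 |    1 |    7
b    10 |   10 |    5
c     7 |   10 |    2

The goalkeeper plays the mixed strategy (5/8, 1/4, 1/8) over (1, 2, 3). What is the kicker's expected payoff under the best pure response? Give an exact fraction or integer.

75/8

a: (8)·(5/8) + (1)·(1/4) + (7)·(1/8) = 49/8.
b: (10)·(5/8) + (10)·(1/4) + (5)·(1/8) = 75/8.
c: (7)·(5/8) + (10)·(1/4) + (2)·(1/8) = 57/8.
The best pure response is b with expected payoff 75/8.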